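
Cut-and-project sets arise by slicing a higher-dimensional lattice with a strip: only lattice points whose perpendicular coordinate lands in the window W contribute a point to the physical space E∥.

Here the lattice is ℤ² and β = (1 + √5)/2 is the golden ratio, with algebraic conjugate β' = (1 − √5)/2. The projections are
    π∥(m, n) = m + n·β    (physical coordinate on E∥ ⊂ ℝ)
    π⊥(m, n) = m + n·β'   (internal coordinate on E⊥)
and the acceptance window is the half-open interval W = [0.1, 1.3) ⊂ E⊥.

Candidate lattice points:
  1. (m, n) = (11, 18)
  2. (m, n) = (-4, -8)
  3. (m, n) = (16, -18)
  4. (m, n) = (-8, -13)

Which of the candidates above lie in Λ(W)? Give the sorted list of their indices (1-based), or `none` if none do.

Compute β' = (1−√5)/2 = -0.618034, so π⊥(m,n) = m -0.618034·n.
#1 (11,18): internal coord 11 + (18)·β' = -0.124612; -0.124612 ∉ [0.1, 1.3) → out
#2 (-4,-8): internal coord -4 + (-8)·β' = +0.944272; +0.944272 ∈ [0.1, 1.3) → IN Λ
#3 (16,-18): internal coord 16 + (-18)·β' = +27.124612; +27.124612 ∉ [0.1, 1.3) → out
#4 (-8,-13): internal coord -8 + (-13)·β' = +0.034442; +0.034442 ∉ [0.1, 1.3) → out

2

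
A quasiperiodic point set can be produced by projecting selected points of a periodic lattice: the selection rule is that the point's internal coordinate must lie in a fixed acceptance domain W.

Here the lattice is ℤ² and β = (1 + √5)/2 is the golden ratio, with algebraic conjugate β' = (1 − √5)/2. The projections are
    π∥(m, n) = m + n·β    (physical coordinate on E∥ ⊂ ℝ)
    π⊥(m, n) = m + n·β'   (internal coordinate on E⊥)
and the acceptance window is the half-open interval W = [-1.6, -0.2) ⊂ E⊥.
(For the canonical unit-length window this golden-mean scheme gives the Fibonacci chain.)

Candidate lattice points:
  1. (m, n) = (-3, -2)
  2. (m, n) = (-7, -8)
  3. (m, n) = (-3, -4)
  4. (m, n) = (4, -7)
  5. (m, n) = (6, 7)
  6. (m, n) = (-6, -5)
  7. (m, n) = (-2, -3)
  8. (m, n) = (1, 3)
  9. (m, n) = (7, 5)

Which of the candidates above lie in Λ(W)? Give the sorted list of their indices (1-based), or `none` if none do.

3, 8

β' = (1−√5)/2 ≈ -0.618034.
candidate 1: (m,n)=(-3,-2) → π∥ = -3-2·β ≈ -6.236068, π⊥ = -3-2·β' ≈ -1.763932 ∉ [-1.6, -0.2) ⇒ out
candidate 2: (m,n)=(-7,-8) → π∥ = -7-8·β ≈ -19.944272, π⊥ = -7-8·β' ≈ -2.055728 ∉ [-1.6, -0.2) ⇒ out
candidate 3: (m,n)=(-3,-4) → π∥ = -3-4·β ≈ -9.472136, π⊥ = -3-4·β' ≈ -0.527864 ∈ [-1.6, -0.2) ⇒ IN Λ
candidate 4: (m,n)=(4,-7) → π∥ = 4-7·β ≈ -7.326238, π⊥ = 4-7·β' ≈ 8.326238 ∉ [-1.6, -0.2) ⇒ out
candidate 5: (m,n)=(6,7) → π∥ = 6+7·β ≈ 17.326238, π⊥ = 6+7·β' ≈ 1.673762 ∉ [-1.6, -0.2) ⇒ out
candidate 6: (m,n)=(-6,-5) → π∥ = -6-5·β ≈ -14.090170, π⊥ = -6-5·β' ≈ -2.909830 ∉ [-1.6, -0.2) ⇒ out
candidate 7: (m,n)=(-2,-3) → π∥ = -2-3·β ≈ -6.854102, π⊥ = -2-3·β' ≈ -0.145898 ∉ [-1.6, -0.2) ⇒ out
candidate 8: (m,n)=(1,3) → π∥ = 1+3·β ≈ 5.854102, π⊥ = 1+3·β' ≈ -0.854102 ∈ [-1.6, -0.2) ⇒ IN Λ
candidate 9: (m,n)=(7,5) → π∥ = 7+5·β ≈ 15.090170, π⊥ = 7+5·β' ≈ 3.909830 ∉ [-1.6, -0.2) ⇒ out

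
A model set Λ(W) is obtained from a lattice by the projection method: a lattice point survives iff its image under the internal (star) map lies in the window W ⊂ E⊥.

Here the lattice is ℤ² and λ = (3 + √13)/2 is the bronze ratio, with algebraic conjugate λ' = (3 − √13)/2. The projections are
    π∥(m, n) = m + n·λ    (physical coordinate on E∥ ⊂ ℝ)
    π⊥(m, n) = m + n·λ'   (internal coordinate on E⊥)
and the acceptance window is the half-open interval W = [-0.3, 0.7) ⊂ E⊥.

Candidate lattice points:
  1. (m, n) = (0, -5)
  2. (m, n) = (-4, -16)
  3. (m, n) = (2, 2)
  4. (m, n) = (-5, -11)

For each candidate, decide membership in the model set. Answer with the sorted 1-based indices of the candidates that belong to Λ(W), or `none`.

λ' = (3−√13)/2 ≈ -0.3028.
#1 (0,-5): internal coord 0 + (-5)·λ' = +1.5139; +1.5139 ∉ [-0.3, 0.7) → out
#2 (-4,-16): internal coord -4 + (-16)·λ' = +0.8444; +0.8444 ∉ [-0.3, 0.7) → out
#3 (2,2): internal coord 2 + (2)·λ' = +1.3944; +1.3944 ∉ [-0.3, 0.7) → out
#4 (-5,-11): internal coord -5 + (-11)·λ' = -1.6695; -1.6695 ∉ [-0.3, 0.7) → out

none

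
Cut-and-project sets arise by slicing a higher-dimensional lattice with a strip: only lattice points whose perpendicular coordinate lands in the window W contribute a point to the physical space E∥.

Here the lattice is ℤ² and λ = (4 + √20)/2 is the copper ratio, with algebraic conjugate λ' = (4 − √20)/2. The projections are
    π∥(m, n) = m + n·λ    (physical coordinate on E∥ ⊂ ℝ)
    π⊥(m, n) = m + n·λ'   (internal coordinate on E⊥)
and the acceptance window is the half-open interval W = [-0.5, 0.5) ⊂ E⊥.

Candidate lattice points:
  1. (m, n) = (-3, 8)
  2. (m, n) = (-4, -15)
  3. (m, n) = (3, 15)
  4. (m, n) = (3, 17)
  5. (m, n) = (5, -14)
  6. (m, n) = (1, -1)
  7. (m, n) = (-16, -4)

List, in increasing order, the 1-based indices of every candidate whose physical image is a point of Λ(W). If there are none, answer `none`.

2

Compute λ' = (4−√20)/2 = -0.236068, so π⊥(m,n) = m -0.236068·n.
#1 (-3,8): internal coord -3 + (8)·λ' = -4.888544; -4.888544 ∉ [-0.5, 0.5) → out
#2 (-4,-15): internal coord -4 + (-15)·λ' = -0.458980; -0.458980 ∈ [-0.5, 0.5) → IN Λ
#3 (3,15): internal coord 3 + (15)·λ' = -0.541020; -0.541020 ∉ [-0.5, 0.5) → out
#4 (3,17): internal coord 3 + (17)·λ' = -1.013156; -1.013156 ∉ [-0.5, 0.5) → out
#5 (5,-14): internal coord 5 + (-14)·λ' = +8.304952; +8.304952 ∉ [-0.5, 0.5) → out
#6 (1,-1): internal coord 1 + (-1)·λ' = +1.236068; +1.236068 ∉ [-0.5, 0.5) → out
#7 (-16,-4): internal coord -16 + (-4)·λ' = -15.055728; -15.055728 ∉ [-0.5, 0.5) → out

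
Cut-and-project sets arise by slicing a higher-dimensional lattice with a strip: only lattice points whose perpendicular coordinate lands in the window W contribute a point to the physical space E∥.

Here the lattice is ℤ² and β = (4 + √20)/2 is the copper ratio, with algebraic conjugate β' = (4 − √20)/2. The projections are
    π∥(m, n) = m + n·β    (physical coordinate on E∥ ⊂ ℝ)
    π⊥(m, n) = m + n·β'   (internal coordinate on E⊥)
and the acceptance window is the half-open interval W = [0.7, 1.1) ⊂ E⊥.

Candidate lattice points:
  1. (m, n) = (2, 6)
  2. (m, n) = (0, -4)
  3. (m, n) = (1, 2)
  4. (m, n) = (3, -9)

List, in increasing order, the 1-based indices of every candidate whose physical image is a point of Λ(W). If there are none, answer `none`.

Numerically β ≈ 4.23607 and β' = −1/β ≈ -0.23607.
[1] lift (2,6): star map gives 0.58359; window check 0.7 ≤ 0.58359 < 1.1 is false → out
[2] lift (0,-4): star map gives 0.94427; window check 0.7 ≤ 0.94427 < 1.1 is true → IN Λ
[3] lift (1,2): star map gives 0.52786; window check 0.7 ≤ 0.52786 < 1.1 is false → out
[4] lift (3,-9): star map gives 5.12461; window check 0.7 ≤ 5.12461 < 1.1 is false → out

2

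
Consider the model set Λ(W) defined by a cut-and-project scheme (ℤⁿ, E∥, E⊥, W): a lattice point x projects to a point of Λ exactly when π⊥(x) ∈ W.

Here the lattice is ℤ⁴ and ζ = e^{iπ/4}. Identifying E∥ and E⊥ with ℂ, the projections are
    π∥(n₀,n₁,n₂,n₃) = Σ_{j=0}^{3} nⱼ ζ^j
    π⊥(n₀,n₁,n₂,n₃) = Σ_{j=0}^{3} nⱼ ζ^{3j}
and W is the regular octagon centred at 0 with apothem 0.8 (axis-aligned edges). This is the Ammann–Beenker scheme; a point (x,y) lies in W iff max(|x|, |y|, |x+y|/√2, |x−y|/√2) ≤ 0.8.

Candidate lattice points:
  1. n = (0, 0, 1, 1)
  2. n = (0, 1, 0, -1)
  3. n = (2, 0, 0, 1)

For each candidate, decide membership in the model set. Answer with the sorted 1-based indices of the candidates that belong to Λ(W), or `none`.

1

With ζ = e^{iπ/4} the internal vectors are ζ^0,ζ^3,ζ^6,ζ^9.
candidate 1: n = (0, 0, 1, 1) → π⊥ ≈ (+0.707107, -0.292893); max(|x|,|y|,|x±y|/√2) = 0.707107 ≤ 0.8 ⇒ ∈ W
candidate 2: n = (0, 1, 0, -1) → π⊥ ≈ (-1.414214, +0.000000); max(|x|,|y|,|x±y|/√2) = 1.414214 > 0.8 ⇒ ∉ W
candidate 3: n = (2, 0, 0, 1) → π⊥ ≈ (+2.707107, +0.707107); max(|x|,|y|,|x±y|/√2) = 2.707107 > 0.8 ⇒ ∉ W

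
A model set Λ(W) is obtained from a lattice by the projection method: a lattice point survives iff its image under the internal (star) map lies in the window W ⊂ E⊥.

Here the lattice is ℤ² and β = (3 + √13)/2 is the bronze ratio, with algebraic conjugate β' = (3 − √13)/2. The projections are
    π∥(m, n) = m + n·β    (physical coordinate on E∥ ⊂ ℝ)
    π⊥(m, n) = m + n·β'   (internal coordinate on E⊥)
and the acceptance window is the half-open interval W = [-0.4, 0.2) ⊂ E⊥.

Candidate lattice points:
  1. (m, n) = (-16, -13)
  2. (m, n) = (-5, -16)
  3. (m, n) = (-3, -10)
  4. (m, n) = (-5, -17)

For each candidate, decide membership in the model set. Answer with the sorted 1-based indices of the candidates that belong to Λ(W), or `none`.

β' = (3−√13)/2 ≈ -0.302776.
[1] lift (-16,-13): star map gives -12.063917; window check -0.4 ≤ -12.063917 < 0.2 is false → out
[2] lift (-5,-16): star map gives -0.155590; window check -0.4 ≤ -0.155590 < 0.2 is true → IN Λ
[3] lift (-3,-10): star map gives 0.027756; window check -0.4 ≤ 0.027756 < 0.2 is true → IN Λ
[4] lift (-5,-17): star map gives 0.147186; window check -0.4 ≤ 0.147186 < 0.2 is true → IN Λ

2, 3, 4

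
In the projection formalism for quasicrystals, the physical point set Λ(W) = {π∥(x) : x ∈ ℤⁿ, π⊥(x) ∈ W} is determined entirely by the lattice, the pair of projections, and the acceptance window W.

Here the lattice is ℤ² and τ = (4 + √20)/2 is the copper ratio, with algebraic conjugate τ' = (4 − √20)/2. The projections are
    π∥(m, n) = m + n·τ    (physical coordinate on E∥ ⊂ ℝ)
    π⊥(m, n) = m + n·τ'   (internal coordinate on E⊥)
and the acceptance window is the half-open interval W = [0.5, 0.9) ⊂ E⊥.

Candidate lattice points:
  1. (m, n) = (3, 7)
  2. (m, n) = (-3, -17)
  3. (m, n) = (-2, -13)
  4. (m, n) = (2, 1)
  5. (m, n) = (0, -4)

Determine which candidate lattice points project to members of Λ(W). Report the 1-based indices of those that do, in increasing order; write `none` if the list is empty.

Numerically τ ≈ 4.2361 and τ' = −1/τ ≈ -0.2361.
candidate 1: (m,n)=(3,7) → π∥ = 3+7·τ ≈ 32.6525, π⊥ = 3+7·τ' ≈ 1.3475 ∉ [0.5, 0.9) ⇒ out
candidate 2: (m,n)=(-3,-17) → π∥ = -3-17·τ ≈ -75.0132, π⊥ = -3-17·τ' ≈ 1.0132 ∉ [0.5, 0.9) ⇒ out
candidate 3: (m,n)=(-2,-13) → π∥ = -2-13·τ ≈ -57.0689, π⊥ = -2-13·τ' ≈ 1.0689 ∉ [0.5, 0.9) ⇒ out
candidate 4: (m,n)=(2,1) → π∥ = 2+1·τ ≈ 6.2361, π⊥ = 2+1·τ' ≈ 1.7639 ∉ [0.5, 0.9) ⇒ out
candidate 5: (m,n)=(0,-4) → π∥ = 0-4·τ ≈ -16.9443, π⊥ = 0-4·τ' ≈ 0.9443 ∉ [0.5, 0.9) ⇒ out

none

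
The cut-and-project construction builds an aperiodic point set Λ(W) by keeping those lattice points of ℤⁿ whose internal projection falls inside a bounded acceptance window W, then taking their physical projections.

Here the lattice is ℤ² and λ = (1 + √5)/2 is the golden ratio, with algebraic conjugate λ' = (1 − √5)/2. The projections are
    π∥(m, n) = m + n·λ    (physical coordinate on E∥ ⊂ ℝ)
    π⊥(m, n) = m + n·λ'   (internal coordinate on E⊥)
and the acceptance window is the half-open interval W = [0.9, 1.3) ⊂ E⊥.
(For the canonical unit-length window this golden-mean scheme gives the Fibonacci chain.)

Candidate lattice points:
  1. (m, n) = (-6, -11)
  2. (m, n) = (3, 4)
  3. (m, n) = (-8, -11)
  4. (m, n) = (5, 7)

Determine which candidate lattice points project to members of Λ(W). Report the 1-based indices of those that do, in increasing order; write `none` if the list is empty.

λ' = (1−√5)/2 ≈ -0.6180.
#1 (-6,-11): internal coord -6 + (-11)·λ' = +0.7984; +0.7984 ∉ [0.9, 1.3) → out
#2 (3,4): internal coord 3 + (4)·λ' = +0.5279; +0.5279 ∉ [0.9, 1.3) → out
#3 (-8,-11): internal coord -8 + (-11)·λ' = -1.2016; -1.2016 ∉ [0.9, 1.3) → out
#4 (5,7): internal coord 5 + (7)·λ' = +0.6738; +0.6738 ∉ [0.9, 1.3) → out

none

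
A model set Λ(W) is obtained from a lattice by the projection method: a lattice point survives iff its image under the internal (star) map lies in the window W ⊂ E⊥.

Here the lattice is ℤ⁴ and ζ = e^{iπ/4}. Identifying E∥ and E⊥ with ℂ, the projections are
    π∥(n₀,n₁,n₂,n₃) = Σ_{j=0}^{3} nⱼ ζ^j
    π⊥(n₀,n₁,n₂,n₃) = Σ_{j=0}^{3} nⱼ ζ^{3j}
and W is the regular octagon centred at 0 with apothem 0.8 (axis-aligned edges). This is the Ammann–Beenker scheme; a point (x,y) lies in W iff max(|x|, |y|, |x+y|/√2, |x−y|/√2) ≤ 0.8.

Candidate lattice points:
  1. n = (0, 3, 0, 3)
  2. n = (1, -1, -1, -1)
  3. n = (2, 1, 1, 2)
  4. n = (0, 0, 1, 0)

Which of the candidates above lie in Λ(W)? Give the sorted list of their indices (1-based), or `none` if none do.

With ζ = e^{iπ/4} the internal vectors are ζ^0,ζ^3,ζ^6,ζ^9.
candidate 1: n = (0, 3, 0, 3) → π⊥ ≈ (+0.00000, +4.24264); max(|x|,|y|,|x±y|/√2) = 4.24264 > 0.8 ⇒ ∉ W
candidate 2: n = (1, -1, -1, -1) → π⊥ ≈ (+1.00000, -0.41421); max(|x|,|y|,|x±y|/√2) = 1.00000 > 0.8 ⇒ ∉ W
candidate 3: n = (2, 1, 1, 2) → π⊥ ≈ (+2.70711, +1.12132); max(|x|,|y|,|x±y|/√2) = 2.70711 > 0.8 ⇒ ∉ W
candidate 4: n = (0, 0, 1, 0) → π⊥ ≈ (+0.00000, -1.00000); max(|x|,|y|,|x±y|/√2) = 1.00000 > 0.8 ⇒ ∉ W

none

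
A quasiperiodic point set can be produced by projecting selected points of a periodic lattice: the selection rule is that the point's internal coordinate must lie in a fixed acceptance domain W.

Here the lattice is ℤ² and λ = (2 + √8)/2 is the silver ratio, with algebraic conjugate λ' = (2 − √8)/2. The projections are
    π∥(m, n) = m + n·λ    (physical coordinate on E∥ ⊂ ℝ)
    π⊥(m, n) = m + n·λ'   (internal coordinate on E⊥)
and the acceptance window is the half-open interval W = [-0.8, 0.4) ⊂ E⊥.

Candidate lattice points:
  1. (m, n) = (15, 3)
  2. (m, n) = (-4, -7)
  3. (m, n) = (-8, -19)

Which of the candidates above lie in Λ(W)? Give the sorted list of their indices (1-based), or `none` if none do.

3

Compute λ' = (2−√8)/2 = -0.4142, so π⊥(m,n) = m -0.4142·n.
#1 (15,3): internal coord 15 + (3)·λ' = +13.7574; +13.7574 ∉ [-0.8, 0.4) → out
#2 (-4,-7): internal coord -4 + (-7)·λ' = -1.1005; -1.1005 ∉ [-0.8, 0.4) → out
#3 (-8,-19): internal coord -8 + (-19)·λ' = -0.1299; -0.1299 ∈ [-0.8, 0.4) → IN Λ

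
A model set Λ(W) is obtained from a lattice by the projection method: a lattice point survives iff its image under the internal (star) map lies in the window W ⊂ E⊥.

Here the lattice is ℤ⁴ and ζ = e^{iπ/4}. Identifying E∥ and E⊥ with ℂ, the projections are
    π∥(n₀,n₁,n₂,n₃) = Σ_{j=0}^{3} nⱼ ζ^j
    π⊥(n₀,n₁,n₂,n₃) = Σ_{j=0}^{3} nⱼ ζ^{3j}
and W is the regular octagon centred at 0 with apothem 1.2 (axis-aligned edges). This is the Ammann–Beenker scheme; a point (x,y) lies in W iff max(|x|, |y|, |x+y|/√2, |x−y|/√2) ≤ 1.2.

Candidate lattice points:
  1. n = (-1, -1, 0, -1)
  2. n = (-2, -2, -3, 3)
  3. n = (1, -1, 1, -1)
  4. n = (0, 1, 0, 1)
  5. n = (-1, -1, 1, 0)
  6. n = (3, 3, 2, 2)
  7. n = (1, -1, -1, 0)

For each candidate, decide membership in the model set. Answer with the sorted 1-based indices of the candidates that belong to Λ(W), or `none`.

π⊥(n) = n₀ + n₁ζ³ + n₂ζ⁶ + n₃ζ⁹ where ζ = e^{iπ/4}.
#1 (-1, -1, 0, -1): internal (-1.0000, -1.4142); octagon support 1.7071 vs apothem 1.2 → ∉ W
#2 (-2, -2, -3, 3): internal (1.5355, 3.7071); octagon support 3.7071 vs apothem 1.2 → ∉ W
#3 (1, -1, 1, -1): internal (1.0000, -2.4142); octagon support 2.4142 vs apothem 1.2 → ∉ W
#4 (0, 1, 0, 1): internal (0.0000, 1.4142); octagon support 1.4142 vs apothem 1.2 → ∉ W
#5 (-1, -1, 1, 0): internal (-0.2929, -1.7071); octagon support 1.7071 vs apothem 1.2 → ∉ W
#6 (3, 3, 2, 2): internal (2.2929, 1.5355); octagon support 2.7071 vs apothem 1.2 → ∉ W
#7 (1, -1, -1, 0): internal (1.7071, 0.2929); octagon support 1.7071 vs apothem 1.2 → ∉ W

none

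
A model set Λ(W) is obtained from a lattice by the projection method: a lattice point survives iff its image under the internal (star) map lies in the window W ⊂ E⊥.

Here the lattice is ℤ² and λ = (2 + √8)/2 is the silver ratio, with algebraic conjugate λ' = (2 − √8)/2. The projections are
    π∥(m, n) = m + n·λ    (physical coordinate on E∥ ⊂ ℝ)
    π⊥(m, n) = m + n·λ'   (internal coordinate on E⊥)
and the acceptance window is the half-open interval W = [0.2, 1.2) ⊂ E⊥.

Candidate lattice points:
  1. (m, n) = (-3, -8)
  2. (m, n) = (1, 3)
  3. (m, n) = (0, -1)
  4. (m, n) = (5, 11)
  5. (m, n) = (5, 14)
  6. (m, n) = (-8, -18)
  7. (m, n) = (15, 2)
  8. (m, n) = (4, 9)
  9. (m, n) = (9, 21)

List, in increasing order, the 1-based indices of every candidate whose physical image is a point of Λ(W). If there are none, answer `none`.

1, 3, 4, 8, 9

λ' = (2−√8)/2 ≈ -0.4142.
#1 (-3,-8): internal coord -3 + (-8)·λ' = +0.3137; +0.3137 ∈ [0.2, 1.2) → IN Λ
#2 (1,3): internal coord 1 + (3)·λ' = -0.2426; -0.2426 ∉ [0.2, 1.2) → out
#3 (0,-1): internal coord 0 + (-1)·λ' = +0.4142; +0.4142 ∈ [0.2, 1.2) → IN Λ
#4 (5,11): internal coord 5 + (11)·λ' = +0.4437; +0.4437 ∈ [0.2, 1.2) → IN Λ
#5 (5,14): internal coord 5 + (14)·λ' = -0.7990; -0.7990 ∉ [0.2, 1.2) → out
#6 (-8,-18): internal coord -8 + (-18)·λ' = -0.5442; -0.5442 ∉ [0.2, 1.2) → out
#7 (15,2): internal coord 15 + (2)·λ' = +14.1716; +14.1716 ∉ [0.2, 1.2) → out
#8 (4,9): internal coord 4 + (9)·λ' = +0.2721; +0.2721 ∈ [0.2, 1.2) → IN Λ
#9 (9,21): internal coord 9 + (21)·λ' = +0.3015; +0.3015 ∈ [0.2, 1.2) → IN Λ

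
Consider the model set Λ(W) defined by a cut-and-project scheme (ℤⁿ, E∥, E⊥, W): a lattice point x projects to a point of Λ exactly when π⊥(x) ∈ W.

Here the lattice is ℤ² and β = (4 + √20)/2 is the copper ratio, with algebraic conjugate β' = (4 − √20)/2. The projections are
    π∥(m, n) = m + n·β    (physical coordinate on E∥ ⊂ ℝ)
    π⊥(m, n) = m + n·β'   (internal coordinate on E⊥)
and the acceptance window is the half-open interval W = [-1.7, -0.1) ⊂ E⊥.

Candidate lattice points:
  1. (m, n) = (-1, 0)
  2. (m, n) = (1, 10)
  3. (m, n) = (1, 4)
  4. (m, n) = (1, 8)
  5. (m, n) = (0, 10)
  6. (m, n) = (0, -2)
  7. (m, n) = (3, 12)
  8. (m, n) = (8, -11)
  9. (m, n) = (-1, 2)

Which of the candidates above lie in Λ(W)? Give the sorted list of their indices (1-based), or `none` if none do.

Numerically β ≈ 4.23607 and β' = −1/β ≈ -0.23607.
#1 (-1,0): internal coord -1 + (0)·β' = -1.00000; -1.00000 ∈ [-1.7, -0.1) → IN Λ
#2 (1,10): internal coord 1 + (10)·β' = -1.36068; -1.36068 ∈ [-1.7, -0.1) → IN Λ
#3 (1,4): internal coord 1 + (4)·β' = +0.05573; +0.05573 ∉ [-1.7, -0.1) → out
#4 (1,8): internal coord 1 + (8)·β' = -0.88854; -0.88854 ∈ [-1.7, -0.1) → IN Λ
#5 (0,10): internal coord 0 + (10)·β' = -2.36068; -2.36068 ∉ [-1.7, -0.1) → out
#6 (0,-2): internal coord 0 + (-2)·β' = +0.47214; +0.47214 ∉ [-1.7, -0.1) → out
#7 (3,12): internal coord 3 + (12)·β' = +0.16718; +0.16718 ∉ [-1.7, -0.1) → out
#8 (8,-11): internal coord 8 + (-11)·β' = +10.59675; +10.59675 ∉ [-1.7, -0.1) → out
#9 (-1,2): internal coord -1 + (2)·β' = -1.47214; -1.47214 ∈ [-1.7, -0.1) → IN Λ

1, 2, 4, 9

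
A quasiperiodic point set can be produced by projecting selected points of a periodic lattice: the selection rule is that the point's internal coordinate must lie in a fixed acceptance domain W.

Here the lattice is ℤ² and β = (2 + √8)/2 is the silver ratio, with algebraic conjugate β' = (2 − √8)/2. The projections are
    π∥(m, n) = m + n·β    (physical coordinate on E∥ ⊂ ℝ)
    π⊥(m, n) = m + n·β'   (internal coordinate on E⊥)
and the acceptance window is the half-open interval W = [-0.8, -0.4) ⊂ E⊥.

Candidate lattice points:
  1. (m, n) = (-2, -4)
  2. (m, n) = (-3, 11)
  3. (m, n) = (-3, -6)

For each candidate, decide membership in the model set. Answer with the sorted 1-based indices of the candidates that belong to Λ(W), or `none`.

3

Numerically β ≈ 2.414214 and β' = −1/β ≈ -0.414214.
#1 (-2,-4): internal coord -2 + (-4)·β' = -0.343146; -0.343146 ∉ [-0.8, -0.4) → out
#2 (-3,11): internal coord -3 + (11)·β' = -7.556349; -7.556349 ∉ [-0.8, -0.4) → out
#3 (-3,-6): internal coord -3 + (-6)·β' = -0.514719; -0.514719 ∈ [-0.8, -0.4) → IN Λ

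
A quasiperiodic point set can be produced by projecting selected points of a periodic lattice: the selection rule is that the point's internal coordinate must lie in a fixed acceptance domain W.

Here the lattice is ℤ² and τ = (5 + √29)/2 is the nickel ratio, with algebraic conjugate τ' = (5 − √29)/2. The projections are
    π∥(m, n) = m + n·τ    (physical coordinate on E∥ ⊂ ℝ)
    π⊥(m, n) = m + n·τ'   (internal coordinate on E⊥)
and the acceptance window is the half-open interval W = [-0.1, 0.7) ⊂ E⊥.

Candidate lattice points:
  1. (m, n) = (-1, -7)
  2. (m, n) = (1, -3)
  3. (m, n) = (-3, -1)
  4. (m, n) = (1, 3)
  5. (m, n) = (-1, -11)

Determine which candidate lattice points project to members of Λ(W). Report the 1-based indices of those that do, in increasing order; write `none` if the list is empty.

1, 4

Numerically τ ≈ 5.19258 and τ' = −1/τ ≈ -0.19258.
[1] lift (-1,-7): star map gives 0.34808; window check -0.1 ≤ 0.34808 < 0.7 is true → IN Λ
[2] lift (1,-3): star map gives 1.57775; window check -0.1 ≤ 1.57775 < 0.7 is false → out
[3] lift (-3,-1): star map gives -2.80742; window check -0.1 ≤ -2.80742 < 0.7 is false → out
[4] lift (1,3): star map gives 0.42225; window check -0.1 ≤ 0.42225 < 0.7 is true → IN Λ
[5] lift (-1,-11): star map gives 1.11841; window check -0.1 ≤ 1.11841 < 0.7 is false → out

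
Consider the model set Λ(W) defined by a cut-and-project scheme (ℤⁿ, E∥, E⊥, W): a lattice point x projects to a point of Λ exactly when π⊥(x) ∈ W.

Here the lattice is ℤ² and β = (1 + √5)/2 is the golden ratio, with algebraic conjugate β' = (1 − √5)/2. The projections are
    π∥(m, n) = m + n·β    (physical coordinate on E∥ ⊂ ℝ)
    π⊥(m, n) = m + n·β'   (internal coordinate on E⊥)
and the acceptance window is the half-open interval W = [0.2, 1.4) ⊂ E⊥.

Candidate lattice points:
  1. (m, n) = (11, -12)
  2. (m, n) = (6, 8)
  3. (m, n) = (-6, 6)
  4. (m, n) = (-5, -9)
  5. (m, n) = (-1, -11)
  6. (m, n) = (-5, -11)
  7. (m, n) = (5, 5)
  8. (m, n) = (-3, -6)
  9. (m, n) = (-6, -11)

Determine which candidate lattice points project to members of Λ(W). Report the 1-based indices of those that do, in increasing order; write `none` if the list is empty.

2, 4, 8, 9

β' = (1−√5)/2 ≈ -0.61803.
#1 (11,-12): internal coord 11 + (-12)·β' = +18.41641; +18.41641 ∉ [0.2, 1.4) → out
#2 (6,8): internal coord 6 + (8)·β' = +1.05573; +1.05573 ∈ [0.2, 1.4) → IN Λ
#3 (-6,6): internal coord -6 + (6)·β' = -9.70820; -9.70820 ∉ [0.2, 1.4) → out
#4 (-5,-9): internal coord -5 + (-9)·β' = +0.56231; +0.56231 ∈ [0.2, 1.4) → IN Λ
#5 (-1,-11): internal coord -1 + (-11)·β' = +5.79837; +5.79837 ∉ [0.2, 1.4) → out
#6 (-5,-11): internal coord -5 + (-11)·β' = +1.79837; +1.79837 ∉ [0.2, 1.4) → out
#7 (5,5): internal coord 5 + (5)·β' = +1.90983; +1.90983 ∉ [0.2, 1.4) → out
#8 (-3,-6): internal coord -3 + (-6)·β' = +0.70820; +0.70820 ∈ [0.2, 1.4) → IN Λ
#9 (-6,-11): internal coord -6 + (-11)·β' = +0.79837; +0.79837 ∈ [0.2, 1.4) → IN Λ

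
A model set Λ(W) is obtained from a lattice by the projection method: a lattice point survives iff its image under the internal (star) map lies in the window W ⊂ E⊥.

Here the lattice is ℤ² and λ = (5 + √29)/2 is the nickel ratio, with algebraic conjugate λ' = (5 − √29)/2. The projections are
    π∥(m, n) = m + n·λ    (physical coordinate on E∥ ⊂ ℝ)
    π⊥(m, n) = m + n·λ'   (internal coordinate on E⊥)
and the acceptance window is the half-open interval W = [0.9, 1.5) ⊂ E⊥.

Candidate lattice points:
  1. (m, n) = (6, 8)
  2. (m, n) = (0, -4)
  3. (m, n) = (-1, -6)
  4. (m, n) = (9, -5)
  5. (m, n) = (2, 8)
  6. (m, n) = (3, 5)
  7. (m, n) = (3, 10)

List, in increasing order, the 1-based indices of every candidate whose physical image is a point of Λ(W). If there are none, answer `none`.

Compute λ' = (5−√29)/2 = -0.192582, so π⊥(m,n) = m -0.192582·n.
#1 (6,8): internal coord 6 + (8)·λ' = +4.459341; +4.459341 ∉ [0.9, 1.5) → out
#2 (0,-4): internal coord 0 + (-4)·λ' = +0.770330; +0.770330 ∉ [0.9, 1.5) → out
#3 (-1,-6): internal coord -1 + (-6)·λ' = +0.155494; +0.155494 ∉ [0.9, 1.5) → out
#4 (9,-5): internal coord 9 + (-5)·λ' = +9.962912; +9.962912 ∉ [0.9, 1.5) → out
#5 (2,8): internal coord 2 + (8)·λ' = +0.459341; +0.459341 ∉ [0.9, 1.5) → out
#6 (3,5): internal coord 3 + (5)·λ' = +2.037088; +2.037088 ∉ [0.9, 1.5) → out
#7 (3,10): internal coord 3 + (10)·λ' = +1.074176; +1.074176 ∈ [0.9, 1.5) → IN Λ

7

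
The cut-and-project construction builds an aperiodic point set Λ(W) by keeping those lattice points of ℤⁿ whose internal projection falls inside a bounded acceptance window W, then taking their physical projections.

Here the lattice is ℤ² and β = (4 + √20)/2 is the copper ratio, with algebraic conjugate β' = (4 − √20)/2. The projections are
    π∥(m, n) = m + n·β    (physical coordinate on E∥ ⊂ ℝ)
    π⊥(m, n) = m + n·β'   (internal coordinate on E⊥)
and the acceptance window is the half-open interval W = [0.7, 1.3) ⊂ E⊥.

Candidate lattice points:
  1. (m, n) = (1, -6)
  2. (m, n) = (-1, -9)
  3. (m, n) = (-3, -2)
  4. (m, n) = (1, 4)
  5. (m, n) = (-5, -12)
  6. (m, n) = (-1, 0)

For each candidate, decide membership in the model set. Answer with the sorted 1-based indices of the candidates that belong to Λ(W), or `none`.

Compute β' = (4−√20)/2 = -0.236068, so π⊥(m,n) = m -0.236068·n.
#1 (1,-6): internal coord 1 + (-6)·β' = +2.416408; +2.416408 ∉ [0.7, 1.3) → out
#2 (-1,-9): internal coord -1 + (-9)·β' = +1.124612; +1.124612 ∈ [0.7, 1.3) → IN Λ
#3 (-3,-2): internal coord -3 + (-2)·β' = -2.527864; -2.527864 ∉ [0.7, 1.3) → out
#4 (1,4): internal coord 1 + (4)·β' = +0.055728; +0.055728 ∉ [0.7, 1.3) → out
#5 (-5,-12): internal coord -5 + (-12)·β' = -2.167184; -2.167184 ∉ [0.7, 1.3) → out
#6 (-1,0): internal coord -1 + (0)·β' = -1.000000; -1.000000 ∉ [0.7, 1.3) → out

2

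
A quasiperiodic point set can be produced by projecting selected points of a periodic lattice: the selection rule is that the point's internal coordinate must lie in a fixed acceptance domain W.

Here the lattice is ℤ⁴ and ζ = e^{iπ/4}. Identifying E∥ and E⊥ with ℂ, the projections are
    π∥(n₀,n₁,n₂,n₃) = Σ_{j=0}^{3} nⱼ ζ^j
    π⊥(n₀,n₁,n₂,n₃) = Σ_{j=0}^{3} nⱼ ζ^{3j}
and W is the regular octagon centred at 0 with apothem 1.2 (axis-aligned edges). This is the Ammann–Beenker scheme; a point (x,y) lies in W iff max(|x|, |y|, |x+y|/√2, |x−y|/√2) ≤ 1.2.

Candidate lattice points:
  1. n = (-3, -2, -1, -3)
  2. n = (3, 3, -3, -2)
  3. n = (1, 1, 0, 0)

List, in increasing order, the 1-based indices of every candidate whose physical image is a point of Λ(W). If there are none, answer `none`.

Internal map: ζ^{3j} for j=0..3 gives (1,0), (−√2/2,√2/2), (0,−1), (√2/2,√2/2).
#1 (-3, -2, -1, -3): internal (-3.707107, -2.535534); octagon support 4.414214 vs apothem 1.2 → ∉ W
#2 (3, 3, -3, -2): internal (-0.535534, 3.707107); octagon support 3.707107 vs apothem 1.2 → ∉ W
#3 (1, 1, 0, 0): internal (0.292893, 0.707107); octagon support 0.707107 vs apothem 1.2 → ∈ W

3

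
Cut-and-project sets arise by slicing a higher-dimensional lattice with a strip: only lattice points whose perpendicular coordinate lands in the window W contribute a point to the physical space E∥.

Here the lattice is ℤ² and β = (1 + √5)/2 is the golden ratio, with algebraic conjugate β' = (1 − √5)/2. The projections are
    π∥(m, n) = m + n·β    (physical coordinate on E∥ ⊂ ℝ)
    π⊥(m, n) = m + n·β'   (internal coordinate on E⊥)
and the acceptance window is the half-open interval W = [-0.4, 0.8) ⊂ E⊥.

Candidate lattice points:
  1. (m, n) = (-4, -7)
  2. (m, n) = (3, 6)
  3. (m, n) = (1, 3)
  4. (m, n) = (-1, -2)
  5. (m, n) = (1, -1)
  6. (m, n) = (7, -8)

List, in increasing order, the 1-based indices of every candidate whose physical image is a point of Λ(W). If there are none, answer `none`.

1, 4

Numerically β ≈ 1.6180 and β' = −1/β ≈ -0.6180.
#1 (-4,-7): internal coord -4 + (-7)·β' = +0.3262; +0.3262 ∈ [-0.4, 0.8) → IN Λ
#2 (3,6): internal coord 3 + (6)·β' = -0.7082; -0.7082 ∉ [-0.4, 0.8) → out
#3 (1,3): internal coord 1 + (3)·β' = -0.8541; -0.8541 ∉ [-0.4, 0.8) → out
#4 (-1,-2): internal coord -1 + (-2)·β' = +0.2361; +0.2361 ∈ [-0.4, 0.8) → IN Λ
#5 (1,-1): internal coord 1 + (-1)·β' = +1.6180; +1.6180 ∉ [-0.4, 0.8) → out
#6 (7,-8): internal coord 7 + (-8)·β' = +11.9443; +11.9443 ∉ [-0.4, 0.8) → out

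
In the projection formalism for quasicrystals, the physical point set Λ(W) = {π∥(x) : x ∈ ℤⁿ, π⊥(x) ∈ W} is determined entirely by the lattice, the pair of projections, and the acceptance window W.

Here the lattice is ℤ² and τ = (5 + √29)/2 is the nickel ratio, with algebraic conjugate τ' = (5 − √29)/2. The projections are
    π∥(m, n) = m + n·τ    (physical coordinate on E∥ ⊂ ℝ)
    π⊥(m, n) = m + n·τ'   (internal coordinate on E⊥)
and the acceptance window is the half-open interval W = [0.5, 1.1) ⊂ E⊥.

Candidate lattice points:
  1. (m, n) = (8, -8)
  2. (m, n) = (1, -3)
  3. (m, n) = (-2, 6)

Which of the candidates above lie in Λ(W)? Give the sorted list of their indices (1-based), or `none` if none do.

Compute τ' = (5−√29)/2 = -0.192582, so π⊥(m,n) = m -0.192582·n.
candidate 1: (m,n)=(8,-8) → π∥ = 8-8·τ ≈ -33.540659, π⊥ = 8-8·τ' ≈ 9.540659 ∉ [0.5, 1.1) ⇒ out
candidate 2: (m,n)=(1,-3) → π∥ = 1-3·τ ≈ -14.577747, π⊥ = 1-3·τ' ≈ 1.577747 ∉ [0.5, 1.1) ⇒ out
candidate 3: (m,n)=(-2,6) → π∥ = -2+6·τ ≈ 29.155494, π⊥ = -2+6·τ' ≈ -3.155494 ∉ [0.5, 1.1) ⇒ out

none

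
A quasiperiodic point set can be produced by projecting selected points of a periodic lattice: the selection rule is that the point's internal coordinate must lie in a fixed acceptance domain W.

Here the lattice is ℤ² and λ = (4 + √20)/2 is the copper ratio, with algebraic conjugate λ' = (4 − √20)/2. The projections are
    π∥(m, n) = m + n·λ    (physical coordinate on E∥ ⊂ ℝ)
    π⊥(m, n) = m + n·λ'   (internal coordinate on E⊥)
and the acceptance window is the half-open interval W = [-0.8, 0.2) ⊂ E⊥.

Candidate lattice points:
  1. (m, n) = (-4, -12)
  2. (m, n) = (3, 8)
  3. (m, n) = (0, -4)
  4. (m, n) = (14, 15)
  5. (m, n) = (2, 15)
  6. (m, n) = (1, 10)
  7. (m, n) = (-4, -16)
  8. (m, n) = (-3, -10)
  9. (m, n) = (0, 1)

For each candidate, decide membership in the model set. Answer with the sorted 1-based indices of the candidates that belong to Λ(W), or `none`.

7, 8, 9

Numerically λ ≈ 4.2361 and λ' = −1/λ ≈ -0.2361.
[1] lift (-4,-12): star map gives -1.1672; window check -0.8 ≤ -1.1672 < 0.2 is false → out
[2] lift (3,8): star map gives 1.1115; window check -0.8 ≤ 1.1115 < 0.2 is false → out
[3] lift (0,-4): star map gives 0.9443; window check -0.8 ≤ 0.9443 < 0.2 is false → out
[4] lift (14,15): star map gives 10.4590; window check -0.8 ≤ 10.4590 < 0.2 is false → out
[5] lift (2,15): star map gives -1.5410; window check -0.8 ≤ -1.5410 < 0.2 is false → out
[6] lift (1,10): star map gives -1.3607; window check -0.8 ≤ -1.3607 < 0.2 is false → out
[7] lift (-4,-16): star map gives -0.2229; window check -0.8 ≤ -0.2229 < 0.2 is true → IN Λ
[8] lift (-3,-10): star map gives -0.6393; window check -0.8 ≤ -0.6393 < 0.2 is true → IN Λ
[9] lift (0,1): star map gives -0.2361; window check -0.8 ≤ -0.2361 < 0.2 is true → IN Λ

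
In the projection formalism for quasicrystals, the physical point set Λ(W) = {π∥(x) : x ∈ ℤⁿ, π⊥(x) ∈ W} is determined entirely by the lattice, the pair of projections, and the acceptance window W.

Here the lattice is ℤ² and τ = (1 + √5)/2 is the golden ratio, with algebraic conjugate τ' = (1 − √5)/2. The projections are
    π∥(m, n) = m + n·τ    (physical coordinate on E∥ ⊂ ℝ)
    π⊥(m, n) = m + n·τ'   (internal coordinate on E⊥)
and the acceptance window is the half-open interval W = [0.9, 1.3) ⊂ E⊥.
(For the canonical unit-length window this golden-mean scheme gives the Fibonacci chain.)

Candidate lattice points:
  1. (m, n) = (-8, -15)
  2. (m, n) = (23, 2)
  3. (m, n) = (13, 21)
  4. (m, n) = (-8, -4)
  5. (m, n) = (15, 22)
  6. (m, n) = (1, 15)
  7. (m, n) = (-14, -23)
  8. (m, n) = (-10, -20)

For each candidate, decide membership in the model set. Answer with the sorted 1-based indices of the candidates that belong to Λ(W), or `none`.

1

τ' = (1−√5)/2 ≈ -0.618034.
#1 (-8,-15): internal coord -8 + (-15)·τ' = +1.270510; +1.270510 ∈ [0.9, 1.3) → IN Λ
#2 (23,2): internal coord 23 + (2)·τ' = +21.763932; +21.763932 ∉ [0.9, 1.3) → out
#3 (13,21): internal coord 13 + (21)·τ' = +0.021286; +0.021286 ∉ [0.9, 1.3) → out
#4 (-8,-4): internal coord -8 + (-4)·τ' = -5.527864; -5.527864 ∉ [0.9, 1.3) → out
#5 (15,22): internal coord 15 + (22)·τ' = +1.403252; +1.403252 ∉ [0.9, 1.3) → out
#6 (1,15): internal coord 1 + (15)·τ' = -8.270510; -8.270510 ∉ [0.9, 1.3) → out
#7 (-14,-23): internal coord -14 + (-23)·τ' = +0.214782; +0.214782 ∉ [0.9, 1.3) → out
#8 (-10,-20): internal coord -10 + (-20)·τ' = +2.360680; +2.360680 ∉ [0.9, 1.3) → out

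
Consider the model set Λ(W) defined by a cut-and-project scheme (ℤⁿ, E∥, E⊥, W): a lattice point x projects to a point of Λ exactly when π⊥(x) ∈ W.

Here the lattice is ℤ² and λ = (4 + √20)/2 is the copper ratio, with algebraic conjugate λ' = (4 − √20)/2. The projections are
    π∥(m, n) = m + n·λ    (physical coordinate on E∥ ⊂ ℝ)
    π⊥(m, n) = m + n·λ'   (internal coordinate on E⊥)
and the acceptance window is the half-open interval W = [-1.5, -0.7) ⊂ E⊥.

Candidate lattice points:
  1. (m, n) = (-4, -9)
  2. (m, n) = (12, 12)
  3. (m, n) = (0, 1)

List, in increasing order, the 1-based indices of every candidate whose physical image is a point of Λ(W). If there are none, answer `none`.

λ' = (4−√20)/2 ≈ -0.2361.
candidate 1: (m,n)=(-4,-9) → π∥ = -4-9·λ ≈ -42.1246, π⊥ = -4-9·λ' ≈ -1.8754 ∉ [-1.5, -0.7) ⇒ out
candidate 2: (m,n)=(12,12) → π∥ = 12+12·λ ≈ 62.8328, π⊥ = 12+12·λ' ≈ 9.1672 ∉ [-1.5, -0.7) ⇒ out
candidate 3: (m,n)=(0,1) → π∥ = 0+1·λ ≈ 4.2361, π⊥ = 0+1·λ' ≈ -0.2361 ∉ [-1.5, -0.7) ⇒ out

none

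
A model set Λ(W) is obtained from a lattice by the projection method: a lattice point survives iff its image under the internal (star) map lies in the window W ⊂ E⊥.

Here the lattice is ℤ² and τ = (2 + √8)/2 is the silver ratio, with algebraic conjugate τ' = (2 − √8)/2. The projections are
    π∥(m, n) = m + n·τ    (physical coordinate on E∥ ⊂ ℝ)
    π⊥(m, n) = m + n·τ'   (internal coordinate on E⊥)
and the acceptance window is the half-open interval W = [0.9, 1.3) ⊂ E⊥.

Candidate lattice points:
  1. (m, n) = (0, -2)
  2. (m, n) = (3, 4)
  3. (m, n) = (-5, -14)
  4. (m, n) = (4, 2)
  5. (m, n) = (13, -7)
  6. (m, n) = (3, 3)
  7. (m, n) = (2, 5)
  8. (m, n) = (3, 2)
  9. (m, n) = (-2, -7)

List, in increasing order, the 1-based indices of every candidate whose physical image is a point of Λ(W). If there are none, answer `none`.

none

Compute τ' = (2−√8)/2 = -0.41421, so π⊥(m,n) = m -0.41421·n.
[1] lift (0,-2): star map gives 0.82843; window check 0.9 ≤ 0.82843 < 1.3 is false → out
[2] lift (3,4): star map gives 1.34315; window check 0.9 ≤ 1.34315 < 1.3 is false → out
[3] lift (-5,-14): star map gives 0.79899; window check 0.9 ≤ 0.79899 < 1.3 is false → out
[4] lift (4,2): star map gives 3.17157; window check 0.9 ≤ 3.17157 < 1.3 is false → out
[5] lift (13,-7): star map gives 15.89949; window check 0.9 ≤ 15.89949 < 1.3 is false → out
[6] lift (3,3): star map gives 1.75736; window check 0.9 ≤ 1.75736 < 1.3 is false → out
[7] lift (2,5): star map gives -0.07107; window check 0.9 ≤ -0.07107 < 1.3 is false → out
[8] lift (3,2): star map gives 2.17157; window check 0.9 ≤ 2.17157 < 1.3 is false → out
[9] lift (-2,-7): star map gives 0.89949; window check 0.9 ≤ 0.89949 < 1.3 is false → out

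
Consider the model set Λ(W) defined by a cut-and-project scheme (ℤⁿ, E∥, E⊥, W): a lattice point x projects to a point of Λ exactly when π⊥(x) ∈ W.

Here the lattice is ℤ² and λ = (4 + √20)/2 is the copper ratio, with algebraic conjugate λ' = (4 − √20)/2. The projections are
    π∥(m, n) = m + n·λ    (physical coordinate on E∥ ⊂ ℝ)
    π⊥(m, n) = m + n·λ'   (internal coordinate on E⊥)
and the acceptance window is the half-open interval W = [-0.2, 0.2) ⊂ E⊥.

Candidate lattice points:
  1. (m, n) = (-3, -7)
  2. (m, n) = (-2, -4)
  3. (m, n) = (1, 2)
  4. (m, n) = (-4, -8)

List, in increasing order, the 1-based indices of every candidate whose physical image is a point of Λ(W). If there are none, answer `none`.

none

λ' = (4−√20)/2 ≈ -0.236068.
[1] lift (-3,-7): star map gives -1.347524; window check -0.2 ≤ -1.347524 < 0.2 is false → out
[2] lift (-2,-4): star map gives -1.055728; window check -0.2 ≤ -1.055728 < 0.2 is false → out
[3] lift (1,2): star map gives 0.527864; window check -0.2 ≤ 0.527864 < 0.2 is false → out
[4] lift (-4,-8): star map gives -2.111456; window check -0.2 ≤ -2.111456 < 0.2 is false → out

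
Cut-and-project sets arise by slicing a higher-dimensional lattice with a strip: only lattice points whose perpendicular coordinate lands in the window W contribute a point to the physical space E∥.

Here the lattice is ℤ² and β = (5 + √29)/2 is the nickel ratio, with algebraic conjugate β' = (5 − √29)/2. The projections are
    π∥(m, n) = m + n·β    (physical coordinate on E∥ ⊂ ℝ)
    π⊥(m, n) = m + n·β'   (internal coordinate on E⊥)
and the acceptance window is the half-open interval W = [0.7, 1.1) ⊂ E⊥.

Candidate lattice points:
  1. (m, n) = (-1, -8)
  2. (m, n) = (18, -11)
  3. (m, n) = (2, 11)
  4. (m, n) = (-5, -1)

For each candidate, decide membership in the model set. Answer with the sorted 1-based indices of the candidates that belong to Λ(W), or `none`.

none

β' = (5−√29)/2 ≈ -0.1926.
candidate 1: (m,n)=(-1,-8) → π∥ = -1-8·β ≈ -42.5407, π⊥ = -1-8·β' ≈ 0.5407 ∉ [0.7, 1.1) ⇒ out
candidate 2: (m,n)=(18,-11) → π∥ = 18-11·β ≈ -39.1184, π⊥ = 18-11·β' ≈ 20.1184 ∉ [0.7, 1.1) ⇒ out
candidate 3: (m,n)=(2,11) → π∥ = 2+11·β ≈ 59.1184, π⊥ = 2+11·β' ≈ -0.1184 ∉ [0.7, 1.1) ⇒ out
candidate 4: (m,n)=(-5,-1) → π∥ = -5-1·β ≈ -10.1926, π⊥ = -5-1·β' ≈ -4.8074 ∉ [0.7, 1.1) ⇒ out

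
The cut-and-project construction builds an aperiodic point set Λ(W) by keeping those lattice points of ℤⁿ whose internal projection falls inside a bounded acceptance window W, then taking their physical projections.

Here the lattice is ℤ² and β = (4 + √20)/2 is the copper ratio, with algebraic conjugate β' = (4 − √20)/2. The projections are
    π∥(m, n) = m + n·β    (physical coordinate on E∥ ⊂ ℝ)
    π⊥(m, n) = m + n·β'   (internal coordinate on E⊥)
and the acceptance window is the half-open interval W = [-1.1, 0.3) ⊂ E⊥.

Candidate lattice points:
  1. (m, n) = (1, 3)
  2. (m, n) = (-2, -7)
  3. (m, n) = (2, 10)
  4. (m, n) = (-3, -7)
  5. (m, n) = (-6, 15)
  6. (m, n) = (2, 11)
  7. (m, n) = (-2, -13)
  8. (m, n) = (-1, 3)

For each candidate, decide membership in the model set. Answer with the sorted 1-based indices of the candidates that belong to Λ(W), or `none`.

β' = (4−√20)/2 ≈ -0.236068.
#1 (1,3): internal coord 1 + (3)·β' = +0.291796; +0.291796 ∈ [-1.1, 0.3) → IN Λ
#2 (-2,-7): internal coord -2 + (-7)·β' = -0.347524; -0.347524 ∈ [-1.1, 0.3) → IN Λ
#3 (2,10): internal coord 2 + (10)·β' = -0.360680; -0.360680 ∈ [-1.1, 0.3) → IN Λ
#4 (-3,-7): internal coord -3 + (-7)·β' = -1.347524; -1.347524 ∉ [-1.1, 0.3) → out
#5 (-6,15): internal coord -6 + (15)·β' = -9.541020; -9.541020 ∉ [-1.1, 0.3) → out
#6 (2,11): internal coord 2 + (11)·β' = -0.596748; -0.596748 ∈ [-1.1, 0.3) → IN Λ
#7 (-2,-13): internal coord -2 + (-13)·β' = +1.068884; +1.068884 ∉ [-1.1, 0.3) → out
#8 (-1,3): internal coord -1 + (3)·β' = -1.708204; -1.708204 ∉ [-1.1, 0.3) → out

1, 2, 3, 6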